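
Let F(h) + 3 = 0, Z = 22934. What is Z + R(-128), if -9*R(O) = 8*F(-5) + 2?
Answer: 206428/9 ≈ 22936.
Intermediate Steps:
F(h) = -3 (F(h) = -3 + 0 = -3)
R(O) = 22/9 (R(O) = -(8*(-3) + 2)/9 = -(-24 + 2)/9 = -⅑*(-22) = 22/9)
Z + R(-128) = 22934 + 22/9 = 206428/9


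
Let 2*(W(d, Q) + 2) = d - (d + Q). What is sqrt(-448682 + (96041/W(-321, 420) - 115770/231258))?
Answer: I*sqrt(7496873233548935785)/4085558 ≈ 670.18*I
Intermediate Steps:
W(d, Q) = -2 - Q/2 (W(d, Q) = -2 + (d - (d + Q))/2 = -2 + (d - (Q + d))/2 = -2 + (d + (-Q - d))/2 = -2 + (-Q)/2 = -2 - Q/2)
sqrt(-448682 + (96041/W(-321, 420) - 115770/231258)) = sqrt(-448682 + (96041/(-2 - 1/2*420) - 115770/231258)) = sqrt(-448682 + (96041/(-2 - 210) - 115770*1/231258)) = sqrt(-448682 + (96041/(-212) - 19295/38543)) = sqrt(-448682 + (96041*(-1/212) - 19295/38543)) = sqrt(-448682 + (-96041/212 - 19295/38543)) = sqrt(-448682 - 3705798803/8171116) = sqrt(-3669938467915/8171116) = I*sqrt(7496873233548935785)/4085558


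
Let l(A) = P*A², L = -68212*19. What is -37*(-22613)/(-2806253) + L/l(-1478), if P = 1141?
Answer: -522265308097312/1748643765553433 ≈ -0.29867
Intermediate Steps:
L = -1296028
l(A) = 1141*A²
-37*(-22613)/(-2806253) + L/l(-1478) = -37*(-22613)/(-2806253) - 1296028/(1141*(-1478)²) = 836681*(-1/2806253) - 1296028/(1141*2184484) = -836681/2806253 - 1296028/2492496244 = -836681/2806253 - 1296028*1/2492496244 = -836681/2806253 - 324007/623124061 = -522265308097312/1748643765553433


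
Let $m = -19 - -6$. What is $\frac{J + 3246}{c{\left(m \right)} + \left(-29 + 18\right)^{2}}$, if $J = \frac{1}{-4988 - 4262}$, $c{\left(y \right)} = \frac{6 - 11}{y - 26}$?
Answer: $\frac{1170994461}{43697000} \approx 26.798$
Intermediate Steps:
$m = -13$ ($m = -19 + 6 = -13$)
$c{\left(y \right)} = - \frac{5}{-26 + y}$
$J = - \frac{1}{9250}$ ($J = \frac{1}{-9250} = - \frac{1}{9250} \approx -0.00010811$)
$\frac{J + 3246}{c{\left(m \right)} + \left(-29 + 18\right)^{2}} = \frac{- \frac{1}{9250} + 3246}{- \frac{5}{-26 - 13} + \left(-29 + 18\right)^{2}} = \frac{30025499}{9250 \left(- \frac{5}{-39} + \left(-11\right)^{2}\right)} = \frac{30025499}{9250 \left(\left(-5\right) \left(- \frac{1}{39}\right) + 121\right)} = \frac{30025499}{9250 \left(\frac{5}{39} + 121\right)} = \frac{30025499}{9250 \cdot \frac{4724}{39}} = \frac{30025499}{9250} \cdot \frac{39}{4724} = \frac{1170994461}{43697000}$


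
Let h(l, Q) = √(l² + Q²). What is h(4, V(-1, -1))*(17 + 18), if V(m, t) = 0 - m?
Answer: 35*√17 ≈ 144.31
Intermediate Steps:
V(m, t) = -m
h(l, Q) = √(Q² + l²)
h(4, V(-1, -1))*(17 + 18) = √((-1*(-1))² + 4²)*(17 + 18) = √(1² + 16)*35 = √(1 + 16)*35 = √17*35 = 35*√17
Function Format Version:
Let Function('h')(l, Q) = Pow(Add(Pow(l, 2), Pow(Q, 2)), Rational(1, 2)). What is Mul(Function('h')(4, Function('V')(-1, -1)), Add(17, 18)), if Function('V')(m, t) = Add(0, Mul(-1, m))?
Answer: Mul(35, Pow(17, Rational(1, 2))) ≈ 144.31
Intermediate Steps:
Function('V')(m, t) = Mul(-1, m)
Function('h')(l, Q) = Pow(Add(Pow(Q, 2), Pow(l, 2)), Rational(1, 2))
Mul(Function('h')(4, Function('V')(-1, -1)), Add(17, 18)) = Mul(Pow(Add(Pow(Mul(-1, -1), 2), Pow(4, 2)), Rational(1, 2)), Add(17, 18)) = Mul(Pow(Add(Pow(1, 2), 16), Rational(1, 2)), 35) = Mul(Pow(Add(1, 16), Rational(1, 2)), 35) = Mul(Pow(17, Rational(1, 2)), 35) = Mul(35, Pow(17, Rational(1, 2)))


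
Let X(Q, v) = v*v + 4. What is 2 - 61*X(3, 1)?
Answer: -303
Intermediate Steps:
X(Q, v) = 4 + v² (X(Q, v) = v² + 4 = 4 + v²)
2 - 61*X(3, 1) = 2 - 61*(4 + 1²) = 2 - 61*(4 + 1) = 2 - 61*5 = 2 - 305 = -303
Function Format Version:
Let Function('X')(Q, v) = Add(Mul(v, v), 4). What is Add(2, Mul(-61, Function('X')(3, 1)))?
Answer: -303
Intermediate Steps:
Function('X')(Q, v) = Add(4, Pow(v, 2)) (Function('X')(Q, v) = Add(Pow(v, 2), 4) = Add(4, Pow(v, 2)))
Add(2, Mul(-61, Function('X')(3, 1))) = Add(2, Mul(-61, Add(4, Pow(1, 2)))) = Add(2, Mul(-61, Add(4, 1))) = Add(2, Mul(-61, 5)) = Add(2, -305) = -303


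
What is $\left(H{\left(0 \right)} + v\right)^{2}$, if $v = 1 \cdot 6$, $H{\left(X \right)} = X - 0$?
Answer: $36$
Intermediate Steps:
$H{\left(X \right)} = X$ ($H{\left(X \right)} = X + 0 = X$)
$v = 6$
$\left(H{\left(0 \right)} + v\right)^{2} = \left(0 + 6\right)^{2} = 6^{2} = 36$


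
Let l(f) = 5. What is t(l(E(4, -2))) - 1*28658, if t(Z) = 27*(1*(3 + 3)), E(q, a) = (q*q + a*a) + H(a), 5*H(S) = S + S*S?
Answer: -28496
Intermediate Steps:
H(S) = S/5 + S²/5 (H(S) = (S + S*S)/5 = (S + S²)/5 = S/5 + S²/5)
E(q, a) = a² + q² + a*(1 + a)/5 (E(q, a) = (q*q + a*a) + a*(1 + a)/5 = (q² + a²) + a*(1 + a)/5 = (a² + q²) + a*(1 + a)/5 = a² + q² + a*(1 + a)/5)
t(Z) = 162 (t(Z) = 27*(1*6) = 27*6 = 162)
t(l(E(4, -2))) - 1*28658 = 162 - 1*28658 = 162 - 28658 = -28496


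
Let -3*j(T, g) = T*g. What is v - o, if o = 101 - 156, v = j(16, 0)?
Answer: 55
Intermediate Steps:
j(T, g) = -T*g/3
v = 0 (v = -⅓*16*0 = 0)
o = -55
v - o = 0 - 1*(-55) = 0 + 55 = 55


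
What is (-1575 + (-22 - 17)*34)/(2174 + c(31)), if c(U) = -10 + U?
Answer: -2901/2195 ≈ -1.3216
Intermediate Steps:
(-1575 + (-22 - 17)*34)/(2174 + c(31)) = (-1575 + (-22 - 17)*34)/(2174 + (-10 + 31)) = (-1575 - 39*34)/(2174 + 21) = (-1575 - 1326)/2195 = -2901*1/2195 = -2901/2195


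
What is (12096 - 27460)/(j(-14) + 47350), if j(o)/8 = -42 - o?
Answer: -7682/23563 ≈ -0.32602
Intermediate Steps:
j(o) = -336 - 8*o (j(o) = 8*(-42 - o) = -336 - 8*o)
(12096 - 27460)/(j(-14) + 47350) = (12096 - 27460)/((-336 - 8*(-14)) + 47350) = -15364/((-336 + 112) + 47350) = -15364/(-224 + 47350) = -15364/47126 = -15364*1/47126 = -7682/23563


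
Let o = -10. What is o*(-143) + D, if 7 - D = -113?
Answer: 1550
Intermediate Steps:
D = 120 (D = 7 - 1*(-113) = 7 + 113 = 120)
o*(-143) + D = -10*(-143) + 120 = 1430 + 120 = 1550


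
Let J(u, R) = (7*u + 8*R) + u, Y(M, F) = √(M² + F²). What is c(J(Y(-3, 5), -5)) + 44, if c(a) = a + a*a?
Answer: 3780 - 632*√34 ≈ 94.838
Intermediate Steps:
Y(M, F) = √(F² + M²)
J(u, R) = 8*R + 8*u
c(a) = a + a²
c(J(Y(-3, 5), -5)) + 44 = (8*(-5) + 8*√(5² + (-3)²))*(1 + (8*(-5) + 8*√(5² + (-3)²))) + 44 = (-40 + 8*√(25 + 9))*(1 + (-40 + 8*√(25 + 9))) + 44 = (-40 + 8*√34)*(1 + (-40 + 8*√34)) + 44 = (-40 + 8*√34)*(-39 + 8*√34) + 44 = 44 + (-40 + 8*√34)*(-39 + 8*√34)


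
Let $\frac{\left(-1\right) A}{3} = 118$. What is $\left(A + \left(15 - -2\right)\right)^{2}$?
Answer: $113569$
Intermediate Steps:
$A = -354$ ($A = \left(-3\right) 118 = -354$)
$\left(A + \left(15 - -2\right)\right)^{2} = \left(-354 + \left(15 - -2\right)\right)^{2} = \left(-354 + \left(15 + 2\right)\right)^{2} = \left(-354 + 17\right)^{2} = \left(-337\right)^{2} = 113569$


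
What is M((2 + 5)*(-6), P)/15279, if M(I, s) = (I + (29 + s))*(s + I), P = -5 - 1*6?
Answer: 424/5093 ≈ 0.083251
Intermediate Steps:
P = -11 (P = -5 - 6 = -11)
M(I, s) = (I + s)*(29 + I + s) (M(I, s) = (29 + I + s)*(I + s) = (I + s)*(29 + I + s))
M((2 + 5)*(-6), P)/15279 = (((2 + 5)*(-6))² + (-11)² + 29*((2 + 5)*(-6)) + 29*(-11) + 2*((2 + 5)*(-6))*(-11))/15279 = ((7*(-6))² + 121 + 29*(7*(-6)) - 319 + 2*(7*(-6))*(-11))*(1/15279) = ((-42)² + 121 + 29*(-42) - 319 + 2*(-42)*(-11))*(1/15279) = (1764 + 121 - 1218 - 319 + 924)*(1/15279) = 1272*(1/15279) = 424/5093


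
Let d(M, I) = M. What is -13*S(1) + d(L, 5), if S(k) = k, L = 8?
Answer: -5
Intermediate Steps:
-13*S(1) + d(L, 5) = -13*1 + 8 = -13 + 8 = -5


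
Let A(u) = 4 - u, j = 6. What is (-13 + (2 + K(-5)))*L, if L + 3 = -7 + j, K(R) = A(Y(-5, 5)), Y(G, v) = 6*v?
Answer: 148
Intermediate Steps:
K(R) = -26 (K(R) = 4 - 6*5 = 4 - 1*30 = 4 - 30 = -26)
L = -4 (L = -3 + (-7 + 6) = -3 - 1 = -4)
(-13 + (2 + K(-5)))*L = (-13 + (2 - 26))*(-4) = (-13 - 24)*(-4) = -37*(-4) = 148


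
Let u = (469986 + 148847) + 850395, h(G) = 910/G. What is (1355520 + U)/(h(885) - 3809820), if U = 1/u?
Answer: -352507525125297/990756209356424 ≈ -0.35580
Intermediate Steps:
u = 1469228 (u = 618833 + 850395 = 1469228)
U = 1/1469228 ≈ 6.8063e-7
(1355520 + U)/(h(885) - 3809820) = (1355520 + 1/1469228)/(910/885 - 3809820) = 1991567938561/(1469228*(910*(1/885) - 3809820)) = 1991567938561/(1469228*(182/177 - 3809820)) = 1991567938561/(1469228*(-674337958/177)) = (1991567938561/1469228)*(-177/674337958) = -352507525125297/990756209356424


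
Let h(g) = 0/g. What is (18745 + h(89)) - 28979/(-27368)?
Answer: 513042139/27368 ≈ 18746.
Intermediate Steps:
h(g) = 0
(18745 + h(89)) - 28979/(-27368) = (18745 + 0) - 28979/(-27368) = 18745 - 28979*(-1/27368) = 18745 + 28979/27368 = 513042139/27368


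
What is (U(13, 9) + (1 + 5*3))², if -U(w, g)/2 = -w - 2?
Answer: 2116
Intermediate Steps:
U(w, g) = 4 + 2*w (U(w, g) = -2*(-w - 2) = -2*(-2 - w) = 4 + 2*w)
(U(13, 9) + (1 + 5*3))² = ((4 + 2*13) + (1 + 5*3))² = ((4 + 26) + (1 + 15))² = (30 + 16)² = 46² = 2116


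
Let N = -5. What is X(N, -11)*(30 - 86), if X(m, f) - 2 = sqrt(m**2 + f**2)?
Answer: -112 - 56*sqrt(146) ≈ -788.65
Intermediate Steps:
X(m, f) = 2 + sqrt(f**2 + m**2) (X(m, f) = 2 + sqrt(m**2 + f**2) = 2 + sqrt(f**2 + m**2))
X(N, -11)*(30 - 86) = (2 + sqrt((-11)**2 + (-5)**2))*(30 - 86) = (2 + sqrt(121 + 25))*(-56) = (2 + sqrt(146))*(-56) = -112 - 56*sqrt(146)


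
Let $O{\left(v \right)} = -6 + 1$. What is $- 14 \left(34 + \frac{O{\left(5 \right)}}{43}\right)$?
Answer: $- \frac{20398}{43} \approx -474.37$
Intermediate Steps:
$O{\left(v \right)} = -5$
$- 14 \left(34 + \frac{O{\left(5 \right)}}{43}\right) = - 14 \left(34 - \frac{5}{43}\right) = \left(-14\right) \frac{1457}{43} = - \frac{20398}{43}$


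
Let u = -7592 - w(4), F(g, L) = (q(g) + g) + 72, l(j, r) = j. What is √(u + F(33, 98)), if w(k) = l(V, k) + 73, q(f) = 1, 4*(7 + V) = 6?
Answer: I*√30214/2 ≈ 86.911*I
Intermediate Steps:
V = -11/2 (V = -7 + (¼)*6 = -7 + 3/2 = -11/2 ≈ -5.5000)
w(k) = 135/2 (w(k) = -11/2 + 73 = 135/2)
F(g, L) = 73 + g (F(g, L) = (1 + g) + 72 = 73 + g)
u = -15319/2 (u = -7592 - 1*135/2 = -7592 - 135/2 = -15319/2 ≈ -7659.5)
√(u + F(33, 98)) = √(-15319/2 + (73 + 33)) = √(-15319/2 + 106) = √(-15107/2) = I*√30214/2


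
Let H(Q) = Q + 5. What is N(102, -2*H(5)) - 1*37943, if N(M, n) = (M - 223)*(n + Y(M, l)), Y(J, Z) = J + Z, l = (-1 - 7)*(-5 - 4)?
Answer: -56577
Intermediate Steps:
H(Q) = 5 + Q
l = 72 (l = -8*(-9) = 72)
N(M, n) = (-223 + M)*(72 + M + n) (N(M, n) = (M - 223)*(n + (M + 72)) = (-223 + M)*(n + (72 + M)) = (-223 + M)*(72 + M + n))
N(102, -2*H(5)) - 1*37943 = (-16056 + 102**2 - (-446)*(5 + 5) - 151*102 + 102*(-2*(5 + 5))) - 1*37943 = (-16056 + 10404 - (-446)*10 - 15402 + 102*(-2*10)) - 37943 = (-16056 + 10404 - 223*(-20) - 15402 + 102*(-20)) - 37943 = (-16056 + 10404 + 4460 - 15402 - 2040) - 37943 = -18634 - 37943 = -56577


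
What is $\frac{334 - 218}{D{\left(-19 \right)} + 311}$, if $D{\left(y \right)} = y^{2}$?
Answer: $\frac{29}{168} \approx 0.17262$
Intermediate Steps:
$\frac{334 - 218}{D{\left(-19 \right)} + 311} = \frac{334 - 218}{\left(-19\right)^{2} + 311} = \frac{116}{361 + 311} = \frac{116}{672} = 116 \cdot \frac{1}{672} = \frac{29}{168}$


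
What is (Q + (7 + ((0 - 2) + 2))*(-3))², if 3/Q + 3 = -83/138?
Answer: 117744201/247009 ≈ 476.68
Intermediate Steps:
Q = -414/497 (Q = 3/(-3 - 83/138) = 3/(-497/138) = 3*(-138/497) = -414/497 ≈ -0.83300)
(Q + (7 + ((0 - 2) + 2))*(-3))² = (-414/497 + (7 + ((0 - 2) + 2))*(-3))² = (-414/497 + (7 + (-2 + 2))*(-3))² = (-414/497 + (7 + 0)*(-3))² = (-414/497 + 7*(-3))² = (-414/497 - 21)² = (-10851/497)² = 117744201/247009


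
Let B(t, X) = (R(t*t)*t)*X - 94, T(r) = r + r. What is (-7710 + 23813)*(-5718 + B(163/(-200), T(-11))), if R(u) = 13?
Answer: -8983718773/100 ≈ -8.9837e+7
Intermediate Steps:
T(r) = 2*r
B(t, X) = -94 + 13*X*t (B(t, X) = (13*t)*X - 94 = 13*X*t - 94 = -94 + 13*X*t)
(-7710 + 23813)*(-5718 + B(163/(-200), T(-11))) = (-7710 + 23813)*(-5718 + (-94 + 13*(2*(-11))*(163/(-200)))) = 16103*(-5718 + (-94 + 13*(-22)*(163*(-1/200)))) = 16103*(-5718 + (-94 + 13*(-22)*(-163/200))) = 16103*(-5718 + (-94 + 23309/100)) = 16103*(-5718 + 13909/100) = 16103*(-557891/100) = -8983718773/100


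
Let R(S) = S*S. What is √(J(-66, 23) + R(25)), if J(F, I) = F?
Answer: √559 ≈ 23.643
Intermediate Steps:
R(S) = S²
√(J(-66, 23) + R(25)) = √(-66 + 25²) = √(-66 + 625) = √559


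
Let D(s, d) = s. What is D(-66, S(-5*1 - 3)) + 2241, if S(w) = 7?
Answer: 2175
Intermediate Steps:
D(-66, S(-5*1 - 3)) + 2241 = -66 + 2241 = 2175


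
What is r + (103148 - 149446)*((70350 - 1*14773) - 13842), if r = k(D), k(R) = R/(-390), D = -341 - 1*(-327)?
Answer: -376788170843/195 ≈ -1.9322e+9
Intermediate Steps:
D = -14 (D = -341 + 327 = -14)
k(R) = -R/390 (k(R) = R*(-1/390) = -R/390)
r = 7/195 (r = -1/390*(-14) = 7/195 ≈ 0.035897)
r + (103148 - 149446)*((70350 - 1*14773) - 13842) = 7/195 + (103148 - 149446)*((70350 - 1*14773) - 13842) = 7/195 - 46298*((70350 - 14773) - 13842) = 7/195 - 46298*(55577 - 13842) = 7/195 - 46298*41735 = 7/195 - 1932247030 = -376788170843/195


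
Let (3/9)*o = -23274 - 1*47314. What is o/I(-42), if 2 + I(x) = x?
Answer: 52941/11 ≈ 4812.8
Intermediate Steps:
I(x) = -2 + x
o = -211764 (o = 3*(-23274 - 1*47314) = 3*(-23274 - 47314) = 3*(-70588) = -211764)
o/I(-42) = -211764/(-2 - 42) = -211764/(-44) = -211764*(-1/44) = 52941/11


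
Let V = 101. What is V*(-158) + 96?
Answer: -15862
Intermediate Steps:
V*(-158) + 96 = 101*(-158) + 96 = -15958 + 96 = -15862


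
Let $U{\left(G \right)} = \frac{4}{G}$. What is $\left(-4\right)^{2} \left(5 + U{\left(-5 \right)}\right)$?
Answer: $\frac{336}{5} \approx 67.2$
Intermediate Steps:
$\left(-4\right)^{2} \left(5 + U{\left(-5 \right)}\right) = \left(-4\right)^{2} \left(5 + \frac{4}{-5}\right) = 16 \left(5 + 4 \left(- \frac{1}{5}\right)\right) = 16 \left(5 - \frac{4}{5}\right) = 16 \cdot \frac{21}{5} = \frac{336}{5}$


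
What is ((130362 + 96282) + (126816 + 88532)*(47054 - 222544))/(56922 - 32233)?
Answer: -37791193876/24689 ≈ -1.5307e+6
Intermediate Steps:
((130362 + 96282) + (126816 + 88532)*(47054 - 222544))/(56922 - 32233) = (226644 + 215348*(-175490))/24689 = (226644 - 37791420520)*(1/24689) = -37791193876*1/24689 = -37791193876/24689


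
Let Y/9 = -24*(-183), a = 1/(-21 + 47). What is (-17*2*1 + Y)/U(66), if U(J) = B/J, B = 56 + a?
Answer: 2186184/47 ≈ 46515.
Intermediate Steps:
a = 1/26 ≈ 0.038462
Y = 39528 (Y = 9*(-24*(-183)) = 9*4392 = 39528)
B = 1457/26 (B = 56 + 1/26 = 1457/26 ≈ 56.038)
U(J) = 1457/(26*J)
(-17*2*1 + Y)/U(66) = (-17*2*1 + 39528)/(((1457/26)/66)) = (-34*1 + 39528)/(((1457/26)*(1/66))) = (-34 + 39528)/(1457/1716) = 39494*(1716/1457) = 2186184/47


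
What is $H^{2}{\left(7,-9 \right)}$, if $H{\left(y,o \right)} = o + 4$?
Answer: $25$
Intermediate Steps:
$H{\left(y,o \right)} = 4 + o$
$H^{2}{\left(7,-9 \right)} = \left(4 - 9\right)^{2} = \left(-5\right)^{2} = 25$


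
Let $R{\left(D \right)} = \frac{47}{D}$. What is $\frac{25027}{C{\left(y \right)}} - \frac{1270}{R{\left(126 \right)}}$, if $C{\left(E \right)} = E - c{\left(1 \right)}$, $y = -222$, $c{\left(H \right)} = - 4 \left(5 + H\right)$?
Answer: $- \frac{32860229}{9306} \approx -3531.1$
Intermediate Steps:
$c{\left(H \right)} = -20 - 4 H$
$C{\left(E \right)} = 24 + E$ ($C{\left(E \right)} = E - \left(-20 - 4\right) = E - -24 = E + 24 = 24 + E$)
$\frac{25027}{C{\left(y \right)}} - \frac{1270}{R{\left(126 \right)}} = \frac{25027}{24 - 222} - \frac{1270}{47 \cdot \frac{1}{126}} = \frac{25027}{-198} - \frac{1270}{47 \cdot \frac{1}{126}} = 25027 \left(- \frac{1}{198}\right) - \frac{1270}{\frac{47}{126}} = - \frac{25027}{198} - \frac{160020}{47} = - \frac{32860229}{9306}$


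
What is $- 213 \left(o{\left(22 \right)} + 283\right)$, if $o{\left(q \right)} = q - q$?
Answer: $-60279$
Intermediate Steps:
$o{\left(q \right)} = 0$
$- 213 \left(o{\left(22 \right)} + 283\right) = - 213 \left(0 + 283\right) = \left(-213\right) 283 = -60279$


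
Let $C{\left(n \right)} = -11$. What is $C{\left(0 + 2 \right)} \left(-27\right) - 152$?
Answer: $145$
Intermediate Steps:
$C{\left(0 + 2 \right)} \left(-27\right) - 152 = \left(-11\right) \left(-27\right) - 152 = 297 - 152 = 145$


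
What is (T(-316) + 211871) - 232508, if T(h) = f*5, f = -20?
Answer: -20737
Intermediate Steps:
T(h) = -100 (T(h) = -20*5 = -100)
(T(-316) + 211871) - 232508 = (-100 + 211871) - 232508 = 211771 - 232508 = -20737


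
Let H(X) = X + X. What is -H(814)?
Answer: -1628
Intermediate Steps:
H(X) = 2*X
-H(814) = -2*814 = -1*1628 = -1628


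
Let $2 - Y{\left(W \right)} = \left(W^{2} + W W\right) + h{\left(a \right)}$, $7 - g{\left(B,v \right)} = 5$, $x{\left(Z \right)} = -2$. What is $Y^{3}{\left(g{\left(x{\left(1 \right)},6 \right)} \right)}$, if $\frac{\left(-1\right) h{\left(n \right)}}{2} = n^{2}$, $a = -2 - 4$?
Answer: $287496$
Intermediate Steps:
$a = -6$ ($a = -2 - 4 = -6$)
$g{\left(B,v \right)} = 2$ ($g{\left(B,v \right)} = 7 - 5 = 2$)
$h{\left(n \right)} = - 2 n^{2}$
$Y{\left(W \right)} = 74 - 2 W^{2}$ ($Y{\left(W \right)} = 2 - \left(\left(W^{2} + W W\right) - 2 \left(-6\right)^{2}\right) = 2 - \left(\left(W^{2} + W^{2}\right) - 72\right) = 2 - \left(2 W^{2} - 72\right) = 2 - \left(-72 + 2 W^{2}\right) = 74 - 2 W^{2}$)
$Y^{3}{\left(g{\left(x{\left(1 \right)},6 \right)} \right)} = \left(74 - 2 \cdot 2^{2}\right)^{3} = \left(74 - 8\right)^{3} = 66^{3} = 287496$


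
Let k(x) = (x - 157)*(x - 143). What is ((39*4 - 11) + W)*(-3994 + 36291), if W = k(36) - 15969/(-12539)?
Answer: 5302410261429/12539 ≈ 4.2287e+8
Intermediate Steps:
k(x) = (-157 + x)*(-143 + x)
W = 162358402/12539 (W = (22451 + 36² - 300*36) - 15969/(-12539) = (22451 + 1296 - 10800) - 15969*(-1/12539) = 12947 + 15969/12539 = 162358402/12539 ≈ 12948.)
((39*4 - 11) + W)*(-3994 + 36291) = ((39*4 - 11) + 162358402/12539)*(-3994 + 36291) = ((156 - 11) + 162358402/12539)*32297 = (145 + 162358402/12539)*32297 = (164176557/12539)*32297 = 5302410261429/12539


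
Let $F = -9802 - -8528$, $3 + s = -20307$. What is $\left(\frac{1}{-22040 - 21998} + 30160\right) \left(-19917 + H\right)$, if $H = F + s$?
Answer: $- \frac{55121050464579}{44038} \approx -1.2517 \cdot 10^{9}$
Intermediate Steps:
$s = -20310$ ($s = -3 - 20307 = -20310$)
$F = -1274$ ($F = -9802 + 8528 = -1274$)
$H = -21584$ ($H = -1274 - 20310 = -21584$)
$\left(\frac{1}{-22040 - 21998} + 30160\right) \left(-19917 + H\right) = \left(\frac{1}{-22040 - 21998} + 30160\right) \left(-19917 - 21584\right) = \left(\frac{1}{-44038} + 30160\right) \left(-41501\right) = \left(- \frac{1}{44038} + 30160\right) \left(-41501\right) = \frac{1328186079}{44038} \left(-41501\right) = - \frac{55121050464579}{44038}$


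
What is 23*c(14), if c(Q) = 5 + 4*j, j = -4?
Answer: -253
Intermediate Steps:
c(Q) = -11 (c(Q) = 5 + 4*(-4) = 5 - 16 = -11)
23*c(14) = 23*(-11) = -253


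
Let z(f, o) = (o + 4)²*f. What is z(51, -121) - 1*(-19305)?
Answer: 717444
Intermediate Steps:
z(f, o) = f*(4 + o)² (z(f, o) = (4 + o)²*f = f*(4 + o)²)
z(51, -121) - 1*(-19305) = 51*(4 - 121)² - 1*(-19305) = 51*(-117)² + 19305 = 51*13689 + 19305 = 698139 + 19305 = 717444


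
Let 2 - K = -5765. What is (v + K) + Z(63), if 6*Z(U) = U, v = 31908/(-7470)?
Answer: 14375339/2490 ≈ 5773.2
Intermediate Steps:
K = 5767 (K = 2 - 1*(-5765) = 2 + 5765 = 5767)
v = -5318/1245 (v = 31908*(-1/7470) = -5318/1245 ≈ -4.2715)
Z(U) = U/6
(v + K) + Z(63) = (-5318/1245 + 5767) + (⅙)*63 = 7174597/1245 + 21/2 = 14375339/2490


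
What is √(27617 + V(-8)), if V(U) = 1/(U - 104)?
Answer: √21651721/28 ≈ 166.18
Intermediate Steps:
V(U) = 1/(-104 + U)
√(27617 + V(-8)) = √(27617 + 1/(-104 - 8)) = √(27617 + 1/(-112)) = √(27617 - 1/112) = √(3093103/112) = √21651721/28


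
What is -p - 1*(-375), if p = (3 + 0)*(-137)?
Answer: 786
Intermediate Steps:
p = -411 (p = 3*(-137) = -411)
-p - 1*(-375) = -1*(-411) - 1*(-375) = 411 + 375 = 786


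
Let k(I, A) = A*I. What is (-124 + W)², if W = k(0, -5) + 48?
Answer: 5776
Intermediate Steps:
W = 48 (W = -5*0 + 48 = 0 + 48 = 48)
(-124 + W)² = (-124 + 48)² = (-76)² = 5776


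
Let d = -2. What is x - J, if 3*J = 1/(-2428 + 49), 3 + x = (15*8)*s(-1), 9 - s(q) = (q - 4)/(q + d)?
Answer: 6259150/7137 ≈ 877.00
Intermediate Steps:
s(q) = 9 - (-4 + q)/(-2 + q) (s(q) = 9 - (q - 4)/(q - 2) = 9 - (-4 + q)/(-2 + q))
x = 877 (x = -3 + (15*8)*(2*(-7 + 4*(-1))/(-2 - 1)) = -3 + 120*(2*(-7 - 4)/(-3)) = -3 + 120*(2*(-1/3)*(-11)) = -3 + 120*(22/3) = -3 + 880 = 877)
J = -1/7137 (J = 1/(3*(-2428 + 49)) = (1/3)/(-2379) = (1/3)*(-1/2379) = -1/7137 ≈ -0.00014011)
x - J = 877 - 1*(-1/7137) = 877 + 1/7137 = 6259150/7137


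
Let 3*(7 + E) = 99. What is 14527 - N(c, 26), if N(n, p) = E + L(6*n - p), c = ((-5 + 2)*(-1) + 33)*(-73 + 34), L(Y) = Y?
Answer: 22951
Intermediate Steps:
E = 26 (E = -7 + (1/3)*99 = -7 + 33 = 26)
c = -1404 (c = (-3*(-1) + 33)*(-39) = (3 + 33)*(-39) = 36*(-39) = -1404)
N(n, p) = 26 - p + 6*n (N(n, p) = 26 + (6*n - p) = 26 + (-p + 6*n) = 26 - p + 6*n)
14527 - N(c, 26) = 14527 - (26 - 1*26 + 6*(-1404)) = 14527 - (26 - 26 - 8424) = 14527 - 1*(-8424) = 14527 + 8424 = 22951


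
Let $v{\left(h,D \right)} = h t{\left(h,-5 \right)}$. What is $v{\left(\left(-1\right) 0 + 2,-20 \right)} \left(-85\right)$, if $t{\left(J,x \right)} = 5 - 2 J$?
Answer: $-170$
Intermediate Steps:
$v{\left(h,D \right)} = h \left(5 - 2 h\right)$
$v{\left(\left(-1\right) 0 + 2,-20 \right)} \left(-85\right) = \left(\left(-1\right) 0 + 2\right) \left(5 - 2 \left(\left(-1\right) 0 + 2\right)\right) \left(-85\right) = \left(0 + 2\right) \left(5 - 2 \left(0 + 2\right)\right) \left(-85\right) = 2 \left(5 - 4\right) \left(-85\right) = 2 \cdot 1 \left(-85\right) = 2 \left(-85\right) = -170$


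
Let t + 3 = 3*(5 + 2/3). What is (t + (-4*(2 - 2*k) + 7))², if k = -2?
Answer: 9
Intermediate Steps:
t = 14 (t = -3 + 3*(5 + 2/3) = -3 + 3*(5 + 2*(⅓)) = -3 + 3*(5 + ⅔) = -3 + 3*(17/3) = -3 + 17 = 14)
(t + (-4*(2 - 2*k) + 7))² = (14 + (-4*(2 - 2*(-2)) + 7))² = (14 + (-4*(2 + 4) + 7))² = (14 + (-4*6 + 7))² = (14 + (-24 + 7))² = (14 - 17)² = (-3)² = 9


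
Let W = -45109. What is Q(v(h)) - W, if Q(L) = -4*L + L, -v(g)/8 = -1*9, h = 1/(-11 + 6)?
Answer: 44893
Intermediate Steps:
h = -1/5 (h = 1/(-5) = -1/5 ≈ -0.20000)
v(g) = 72 (v(g) = -(-8)*9 = -8*(-9) = 72)
Q(L) = -3*L
Q(v(h)) - W = -3*72 - 1*(-45109) = -216 + 45109 = 44893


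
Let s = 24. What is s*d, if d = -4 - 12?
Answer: -384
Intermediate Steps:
d = -16
s*d = 24*(-16) = -384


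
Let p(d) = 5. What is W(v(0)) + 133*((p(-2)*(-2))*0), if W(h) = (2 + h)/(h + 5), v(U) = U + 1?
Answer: 1/2 ≈ 0.50000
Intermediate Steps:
v(U) = 1 + U
W(h) = (2 + h)/(5 + h)
W(v(0)) + 133*((p(-2)*(-2))*0) = (2 + (1 + 0))/(5 + (1 + 0)) + 133*((5*(-2))*0) = (2 + 1)/(5 + 1) + 133*(-10*0) = 3/6 + 133*0 = (1/6)*3 + 0 = 1/2 + 0 = 1/2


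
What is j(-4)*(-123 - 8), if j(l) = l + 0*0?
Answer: 524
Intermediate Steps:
j(l) = l (j(l) = l + 0 = l)
j(-4)*(-123 - 8) = -4*(-123 - 8) = -4*(-131) = 524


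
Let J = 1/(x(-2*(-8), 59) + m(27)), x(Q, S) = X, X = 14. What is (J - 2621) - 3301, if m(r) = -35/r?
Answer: -2031219/343 ≈ -5921.9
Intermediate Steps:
x(Q, S) = 14
J = 27/343 (J = 1/(14 - 35/27) = 1/(343/27) = 27/343 ≈ 0.078717)
(J - 2621) - 3301 = (27/343 - 2621) - 3301 = -898976/343 - 3301 = -2031219/343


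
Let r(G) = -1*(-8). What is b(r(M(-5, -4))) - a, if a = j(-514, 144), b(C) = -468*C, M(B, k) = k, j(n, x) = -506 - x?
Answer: -3094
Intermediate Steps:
r(G) = 8
a = -650 (a = -506 - 1*144 = -506 - 144 = -650)
b(r(M(-5, -4))) - a = -468*8 - 1*(-650) = -3744 + 650 = -3094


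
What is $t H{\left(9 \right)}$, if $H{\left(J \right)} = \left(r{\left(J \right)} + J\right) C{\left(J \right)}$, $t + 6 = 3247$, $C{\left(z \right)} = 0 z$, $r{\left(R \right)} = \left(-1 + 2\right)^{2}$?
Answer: $0$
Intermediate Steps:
$r{\left(R \right)} = 1$ ($r{\left(R \right)} = 1^{2} = 1$)
$C{\left(z \right)} = 0$
$t = 3241$ ($t = -6 + 3247 = 3241$)
$H{\left(J \right)} = 0$ ($H{\left(J \right)} = \left(1 + J\right) 0 = 0$)
$t H{\left(9 \right)} = 3241 \cdot 0 = 0$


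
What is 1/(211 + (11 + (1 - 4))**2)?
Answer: 1/275 ≈ 0.0036364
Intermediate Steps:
1/(211 + (11 + (1 - 4))**2) = 1/(211 + (11 - 3)**2) = 1/(211 + 8**2) = 1/(211 + 64) = 1/275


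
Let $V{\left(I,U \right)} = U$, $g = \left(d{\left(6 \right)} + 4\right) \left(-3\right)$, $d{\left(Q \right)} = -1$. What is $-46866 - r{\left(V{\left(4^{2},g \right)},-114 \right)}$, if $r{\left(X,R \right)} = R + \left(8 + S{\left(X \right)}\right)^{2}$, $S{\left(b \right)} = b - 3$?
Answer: $-46768$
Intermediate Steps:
$S{\left(b \right)} = -3 + b$ ($S{\left(b \right)} = b - 3 = -3 + b$)
$g = -9$ ($g = \left(-1 + 4\right) \left(-3\right) = 3 \left(-3\right) = -9$)
$r{\left(X,R \right)} = R + \left(5 + X\right)^{2}$ ($r{\left(X,R \right)} = R + \left(8 + \left(-3 + X\right)\right)^{2} = R + \left(5 + X\right)^{2}$)
$-46866 - r{\left(V{\left(4^{2},g \right)},-114 \right)} = -46866 - \left(-114 + \left(5 - 9\right)^{2}\right) = -46866 - \left(-114 + \left(-4\right)^{2}\right) = -46866 - \left(-114 + 16\right) = -46866 - -98 = -46866 + 98 = -46768$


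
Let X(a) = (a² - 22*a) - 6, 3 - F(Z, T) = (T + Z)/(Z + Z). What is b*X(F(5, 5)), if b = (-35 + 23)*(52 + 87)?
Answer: 76728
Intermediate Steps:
F(Z, T) = 3 - (T + Z)/(2*Z) (F(Z, T) = 3 - (T + Z)/(Z + Z) = 3 - (T + Z)/(2*Z))
X(a) = -6 + a² - 22*a
b = -1668 (b = -12*139 = -1668)
b*X(F(5, 5)) = -1668*(-6 + ((½)*(-1*5 + 5*5)/5)² - 11*(-1*5 + 5*5)/5) = -1668*(-6 + ((½)*(⅕)*(-5 + 25))² - 11*(-5 + 25)/5) = -1668*(-6 + ((½)*(⅕)*20)² - 11*20/5) = -1668*(-6 + 2² - 22*2) = -1668*(-6 + 4 - 44) = -1668*(-46) = 76728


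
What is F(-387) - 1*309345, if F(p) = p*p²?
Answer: -58269948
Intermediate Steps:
F(p) = p³
F(-387) - 1*309345 = (-387)³ - 1*309345 = -57960603 - 309345 = -58269948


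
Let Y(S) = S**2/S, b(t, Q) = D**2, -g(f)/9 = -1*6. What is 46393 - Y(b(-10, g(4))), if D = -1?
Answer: 46392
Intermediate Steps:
g(f) = 54 (g(f) = -(-9)*6 = -9*(-6) = 54)
b(t, Q) = 1 (b(t, Q) = (-1)**2 = 1)
Y(S) = S
46393 - Y(b(-10, g(4))) = 46393 - 1*1 = 46393 - 1 = 46392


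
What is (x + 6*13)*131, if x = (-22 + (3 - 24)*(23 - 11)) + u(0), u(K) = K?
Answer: -25676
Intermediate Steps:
x = -274 (x = (-22 + (3 - 24)*(23 - 11)) + 0 = (-22 - 21*12) + 0 = (-22 - 252) + 0 = -274 + 0 = -274)
(x + 6*13)*131 = (-274 + 6*13)*131 = (-274 + 78)*131 = -196*131 = -25676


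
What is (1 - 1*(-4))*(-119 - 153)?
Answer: -1360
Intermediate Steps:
(1 - 1*(-4))*(-119 - 153) = (1 + 4)*(-272) = 5*(-272) = -1360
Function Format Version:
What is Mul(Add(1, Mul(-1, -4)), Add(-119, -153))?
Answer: -1360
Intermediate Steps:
Mul(Add(1, Mul(-1, -4)), Add(-119, -153)) = Mul(Add(1, 4), -272) = Mul(5, -272) = -1360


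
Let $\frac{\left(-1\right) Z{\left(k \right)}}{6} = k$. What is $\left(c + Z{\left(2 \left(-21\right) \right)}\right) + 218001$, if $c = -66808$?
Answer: $151445$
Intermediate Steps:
$Z{\left(k \right)} = - 6 k$
$\left(c + Z{\left(2 \left(-21\right) \right)}\right) + 218001 = \left(-66808 - 6 \cdot 2 \left(-21\right)\right) + 218001 = \left(-66808 - -252\right) + 218001 = \left(-66808 + 252\right) + 218001 = -66556 + 218001 = 151445$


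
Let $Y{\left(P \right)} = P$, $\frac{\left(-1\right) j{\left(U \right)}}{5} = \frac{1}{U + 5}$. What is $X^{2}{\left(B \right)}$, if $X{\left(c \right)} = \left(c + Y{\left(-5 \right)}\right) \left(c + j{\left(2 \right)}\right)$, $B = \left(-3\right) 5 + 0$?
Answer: $\frac{4840000}{49} \approx 98776.0$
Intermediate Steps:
$j{\left(U \right)} = - \frac{5}{5 + U}$ ($j{\left(U \right)} = - \frac{5}{U + 5} = - \frac{5}{5 + U}$)
$B = -15$ ($B = -15 + 0 = -15$)
$X{\left(c \right)} = \left(-5 + c\right) \left(- \frac{5}{7} + c\right)$ ($X{\left(c \right)} = \left(c - 5\right) \left(c - \frac{5}{5 + 2}\right) = \left(-5 + c\right) \left(c - \frac{5}{7}\right) = \left(-5 + c\right) \left(- \frac{5}{7} + c\right)$)
$X^{2}{\left(B \right)} = \left(\frac{25}{7} + \left(-15\right)^{2} - - \frac{600}{7}\right)^{2} = \left(\frac{25}{7} + 225 + \frac{600}{7}\right)^{2} = \left(\frac{2200}{7}\right)^{2} = \frac{4840000}{49}$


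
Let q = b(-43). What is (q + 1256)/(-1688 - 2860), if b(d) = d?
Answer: -1213/4548 ≈ -0.26671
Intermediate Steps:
q = -43
(q + 1256)/(-1688 - 2860) = (-43 + 1256)/(-1688 - 2860) = 1213/(-4548) = 1213*(-1/4548) = -1213/4548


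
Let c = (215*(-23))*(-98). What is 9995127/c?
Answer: 9995127/484610 ≈ 20.625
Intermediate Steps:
c = 484610 (c = -4945*(-98) = 484610)
9995127/c = 9995127/484610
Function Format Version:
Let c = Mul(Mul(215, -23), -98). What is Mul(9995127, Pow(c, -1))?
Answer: Rational(9995127, 484610) ≈ 20.625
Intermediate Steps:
c = 484610 (c = Mul(-4945, -98) = 484610)
Mul(9995127, Pow(c, -1)) = Mul(9995127, Pow(484610, -1)) = Mul(9995127, Rational(1, 484610)) = Rational(9995127, 484610)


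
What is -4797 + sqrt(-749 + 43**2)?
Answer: -4797 + 10*sqrt(11) ≈ -4763.8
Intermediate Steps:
-4797 + sqrt(-749 + 43**2) = -4797 + sqrt(-749 + 1849) = -4797 + sqrt(1100) = -4797 + 10*sqrt(11)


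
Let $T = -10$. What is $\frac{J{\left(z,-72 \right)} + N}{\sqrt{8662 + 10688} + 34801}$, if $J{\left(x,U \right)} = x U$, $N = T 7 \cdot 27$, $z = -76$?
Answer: $\frac{124657182}{1211090251} - \frac{53730 \sqrt{86}}{1211090251} \approx 0.10252$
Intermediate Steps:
$N = -1890$ ($N = \left(-10\right) 7 \cdot 27 = \left(-70\right) 27 = -1890$)
$J{\left(x,U \right)} = U x$
$\frac{J{\left(z,-72 \right)} + N}{\sqrt{8662 + 10688} + 34801} = \frac{\left(-72\right) \left(-76\right) - 1890}{\sqrt{8662 + 10688} + 34801} = \frac{5472 - 1890}{\sqrt{19350} + 34801} = \frac{3582}{15 \sqrt{86} + 34801} = \frac{3582}{34801 + 15 \sqrt{86}}$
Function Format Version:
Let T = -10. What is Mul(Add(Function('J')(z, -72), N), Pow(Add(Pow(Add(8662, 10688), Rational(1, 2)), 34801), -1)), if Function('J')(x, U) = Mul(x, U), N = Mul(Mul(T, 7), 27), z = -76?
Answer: Add(Rational(124657182, 1211090251), Mul(Rational(-53730, 1211090251), Pow(86, Rational(1, 2)))) ≈ 0.10252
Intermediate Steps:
N = -1890 (N = Mul(Mul(-10, 7), 27) = Mul(-70, 27) = -1890)
Function('J')(x, U) = Mul(U, x)
Mul(Add(Function('J')(z, -72), N), Pow(Add(Pow(Add(8662, 10688), Rational(1, 2)), 34801), -1)) = Mul(Add(Mul(-72, -76), -1890), Pow(Add(Pow(Add(8662, 10688), Rational(1, 2)), 34801), -1)) = Mul(Add(5472, -1890), Pow(Add(Pow(19350, Rational(1, 2)), 34801), -1)) = Mul(3582, Pow(Add(Mul(15, Pow(86, Rational(1, 2))), 34801), -1)) = Mul(3582, Pow(Add(34801, Mul(15, Pow(86, Rational(1, 2)))), -1))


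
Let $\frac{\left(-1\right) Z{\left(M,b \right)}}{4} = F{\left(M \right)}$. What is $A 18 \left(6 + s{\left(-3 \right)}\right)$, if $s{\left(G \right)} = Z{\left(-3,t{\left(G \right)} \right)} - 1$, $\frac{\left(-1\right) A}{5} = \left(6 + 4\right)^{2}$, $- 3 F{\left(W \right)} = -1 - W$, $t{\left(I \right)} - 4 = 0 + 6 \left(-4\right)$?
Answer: $-69000$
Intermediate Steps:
$t{\left(I \right)} = -20$ ($t{\left(I \right)} = 4 + \left(0 + 6 \left(-4\right)\right) = 4 + \left(0 - 24\right) = 4 - 24 = -20$)
$F{\left(W \right)} = \frac{1}{3} + \frac{W}{3}$ ($F{\left(W \right)} = - \frac{-1 - W}{3} = \frac{1}{3} + \frac{W}{3}$)
$Z{\left(M,b \right)} = - \frac{4}{3} - \frac{4 M}{3}$ ($Z{\left(M,b \right)} = - 4 \left(\frac{1}{3} + \frac{M}{3}\right) = - \frac{4}{3} - \frac{4 M}{3}$)
$A = -500$ ($A = - 5 \left(6 + 4\right)^{2} = - 5 \cdot 10^{2} = \left(-5\right) 100 = -500$)
$s{\left(G \right)} = \frac{5}{3}$ ($s{\left(G \right)} = \left(- \frac{4}{3} - -4\right) - 1 = \left(- \frac{4}{3} + 4\right) - 1 = \frac{8}{3} - 1 = \frac{5}{3}$)
$A 18 \left(6 + s{\left(-3 \right)}\right) = \left(-500\right) 18 \left(6 + \frac{5}{3}\right) = \left(-9000\right) \frac{23}{3} = -69000$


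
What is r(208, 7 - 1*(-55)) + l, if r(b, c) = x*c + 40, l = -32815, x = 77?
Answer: -28001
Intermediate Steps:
r(b, c) = 40 + 77*c (r(b, c) = 77*c + 40 = 40 + 77*c)
r(208, 7 - 1*(-55)) + l = (40 + 77*(7 - 1*(-55))) - 32815 = (40 + 77*(7 + 55)) - 32815 = (40 + 77*62) - 32815 = (40 + 4774) - 32815 = 4814 - 32815 = -28001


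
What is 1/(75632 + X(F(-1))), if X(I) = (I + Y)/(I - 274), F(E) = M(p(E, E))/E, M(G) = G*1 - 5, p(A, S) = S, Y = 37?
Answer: 268/20269333 ≈ 1.3222e-5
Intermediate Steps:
M(G) = -5 + G (M(G) = G - 5 = -5 + G)
F(E) = (-5 + E)/E
X(I) = (37 + I)/(-274 + I) (X(I) = (I + 37)/(I - 274) = (37 + I)/(-274 + I))
1/(75632 + X(F(-1))) = 1/(75632 + (37 + (-5 - 1)/(-1))/(-274 + (-5 - 1)/(-1))) = 1/(75632 + (37 - 1*(-6))/(-274 - 1*(-6))) = 1/(75632 + (37 + 6)/(-274 + 6)) = 1/(75632 + 43/(-268)) = 1/(75632 - 1/268*43) = 1/(75632 - 43/268) = 1/(20269333/268) = 268/20269333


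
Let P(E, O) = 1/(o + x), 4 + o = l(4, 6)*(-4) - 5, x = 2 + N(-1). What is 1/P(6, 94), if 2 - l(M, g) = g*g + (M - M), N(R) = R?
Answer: 128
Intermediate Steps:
l(M, g) = 2 - g² (l(M, g) = 2 - (g*g + (M - M)) = 2 - (g² + 0) = 2 - g²)
x = 1 (x = 2 - 1 = 1)
o = 127 (o = -4 + ((2 - 1*6²)*(-4) - 5) = -4 + ((2 - 1*36)*(-4) - 5) = -4 + ((2 - 36)*(-4) - 5) = -4 + (-34*(-4) - 5) = -4 + (136 - 5) = -4 + 131 = 127)
P(E, O) = 1/128 (P(E, O) = 1/(127 + 1) = 1/128)
1/P(6, 94) = 1/(1/128) = 128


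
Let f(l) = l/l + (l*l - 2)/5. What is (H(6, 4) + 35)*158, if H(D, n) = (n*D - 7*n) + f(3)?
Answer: 26386/5 ≈ 5277.2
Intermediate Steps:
f(l) = ⅗ + l²/5 (f(l) = 1 + (l² - 2)*(⅕) = 1 + (-2 + l²)*(⅕) = 1 + (-⅖ + l²/5) = ⅗ + l²/5)
H(D, n) = 12/5 - 7*n + D*n (H(D, n) = (n*D - 7*n) + (⅗ + (⅕)*3²) = (D*n - 7*n) + (⅗ + (⅕)*9) = (-7*n + D*n) + (⅗ + 9/5) = (-7*n + D*n) + 12/5 = 12/5 - 7*n + D*n)
(H(6, 4) + 35)*158 = ((12/5 - 7*4 + 6*4) + 35)*158 = ((12/5 - 28 + 24) + 35)*158 = (-8/5 + 35)*158 = (167/5)*158 = 26386/5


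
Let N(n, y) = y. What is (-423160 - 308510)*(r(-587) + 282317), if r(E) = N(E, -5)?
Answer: -206559221040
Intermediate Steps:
r(E) = -5
(-423160 - 308510)*(r(-587) + 282317) = (-423160 - 308510)*(-5 + 282317) = -731670*282312 = -206559221040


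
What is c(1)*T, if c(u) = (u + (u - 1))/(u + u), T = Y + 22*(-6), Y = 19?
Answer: -113/2 ≈ -56.500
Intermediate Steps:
T = -113 (T = 19 + 22*(-6) = 19 - 132 = -113)
c(u) = (-1 + 2*u)/(2*u) (c(u) = (u + (-1 + u))/((2*u)) = (-1 + 2*u)*(1/(2*u)) = (-1 + 2*u)/(2*u))
c(1)*T = ((-½ + 1)/1)*(-113) = (1*(½))*(-113) = (½)*(-113) = -113/2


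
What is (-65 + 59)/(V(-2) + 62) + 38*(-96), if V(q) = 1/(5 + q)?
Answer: -682194/187 ≈ -3648.1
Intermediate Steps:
(-65 + 59)/(V(-2) + 62) + 38*(-96) = (-65 + 59)/(1/(5 - 2) + 62) + 38*(-96) = -6/(1/3 + 62) - 3648 = -6/187/3 - 3648 = -6*3/187 - 3648 = -18/187 - 3648 = -682194/187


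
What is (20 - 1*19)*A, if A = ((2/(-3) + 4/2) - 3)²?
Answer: 25/9 ≈ 2.7778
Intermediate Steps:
A = 25/9 (A = ((2*(-⅓) + 4*(½)) - 3)² = ((-⅔ + 2) - 3)² = (4/3 - 3)² = (-5/3)² = 25/9 ≈ 2.7778)
(20 - 1*19)*A = (20 - 1*19)*(25/9) = (20 - 19)*(25/9) = 1*(25/9) = 25/9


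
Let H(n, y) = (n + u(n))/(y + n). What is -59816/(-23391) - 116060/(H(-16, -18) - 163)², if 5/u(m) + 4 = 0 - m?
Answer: -653433464344/355959583191 ≈ -1.8357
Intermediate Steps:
u(m) = 5/(-4 - m) (u(m) = 5/(-4 + (0 - m)) = 5/(-4 - m))
H(n, y) = (n - 5/(4 + n))/(n + y) (H(n, y) = (n - 5/(4 + n))/(y + n) = (n - 5/(4 + n))/(n + y))
-59816/(-23391) - 116060/(H(-16, -18) - 163)² = -59816/(-23391) - 116060/((-5 - 16*(4 - 16))/((4 - 16)*(-16 - 18)) - 163)² = -59816*(-1/23391) - 116060/((-5 - 16*(-12))/(-12*(-34)) - 163)² = 59816/23391 - 116060/(-1/12*(-1/34)*(-5 + 192) - 163)² = 59816/23391 - 116060/(-1/12*(-1/34)*187 - 163)² = 59816/23391 - 116060/(11/24 - 163)² = 59816/23391 - 116060/((-3901/24)²) = 59816/23391 - 116060/15217801/576 = 59816/23391 - 116060*576/15217801 = 59816/23391 - 66850560/15217801 = -653433464344/355959583191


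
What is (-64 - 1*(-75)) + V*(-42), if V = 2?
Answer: -73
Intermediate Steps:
(-64 - 1*(-75)) + V*(-42) = (-64 - 1*(-75)) + 2*(-42) = (-64 + 75) - 84 = 11 - 84 = -73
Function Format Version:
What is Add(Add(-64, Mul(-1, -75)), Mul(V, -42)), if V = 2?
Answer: -73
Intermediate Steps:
Add(Add(-64, Mul(-1, -75)), Mul(V, -42)) = Add(Add(-64, Mul(-1, -75)), Mul(2, -42)) = Add(Add(-64, 75), -84) = Add(11, -84) = -73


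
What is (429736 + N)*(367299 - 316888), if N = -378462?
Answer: 2584773614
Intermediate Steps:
(429736 + N)*(367299 - 316888) = (429736 - 378462)*(367299 - 316888) = 51274*50411 = 2584773614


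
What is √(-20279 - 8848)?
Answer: I*√29127 ≈ 170.67*I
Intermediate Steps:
√(-20279 - 8848) = √(-29127) = I*√29127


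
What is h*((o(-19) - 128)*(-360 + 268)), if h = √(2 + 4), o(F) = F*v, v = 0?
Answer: 11776*√6 ≈ 28845.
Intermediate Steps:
o(F) = 0 (o(F) = F*0 = 0)
h = √6 ≈ 2.4495
h*((o(-19) - 128)*(-360 + 268)) = √6*((0 - 128)*(-360 + 268)) = √6*(-128*(-92)) = √6*11776 = 11776*√6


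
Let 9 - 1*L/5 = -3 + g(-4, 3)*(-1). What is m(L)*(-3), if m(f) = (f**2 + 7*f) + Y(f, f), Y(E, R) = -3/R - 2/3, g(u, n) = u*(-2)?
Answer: -3209791/100 ≈ -32098.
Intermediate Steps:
g(u, n) = -2*u
Y(E, R) = -2/3 - 3/R (Y(E, R) = -3/R - 2*1/3 = -3/R - 2/3 = -2/3 - 3/R)
L = 100 (L = 45 - 5*(-3 - 2*(-4)*(-1)) = 45 - 5*(-3 + 8*(-1)) = 45 - 5*(-3 - 8) = 45 - 5*(-11) = 45 + 55 = 100)
m(f) = -2/3 + f**2 - 3/f + 7*f (m(f) = (f**2 + 7*f) + (-2/3 - 3/f) = -2/3 + f**2 - 3/f + 7*f)
m(L)*(-3) = (-2/3 + 100**2 - 3/100 + 7*100)*(-3) = (-2/3 + 10000 - 3*1/100 + 700)*(-3) = (-2/3 + 10000 - 3/100 + 700)*(-3) = (3209791/300)*(-3) = -3209791/100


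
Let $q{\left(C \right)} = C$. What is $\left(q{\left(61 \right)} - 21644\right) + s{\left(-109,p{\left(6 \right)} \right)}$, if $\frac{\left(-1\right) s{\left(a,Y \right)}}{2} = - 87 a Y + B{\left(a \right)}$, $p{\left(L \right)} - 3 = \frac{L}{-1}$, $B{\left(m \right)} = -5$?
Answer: $35325$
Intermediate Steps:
$p{\left(L \right)} = 3 - L$ ($p{\left(L \right)} = 3 + \frac{L}{-1} = 3 + L \left(-1\right) = 3 - L$)
$s{\left(a,Y \right)} = 10 + 174 Y a$ ($s{\left(a,Y \right)} = - 2 \left(- 87 a Y - 5\right) = - 2 \left(- 87 Y a - 5\right) = - 2 \left(-5 - 87 Y a\right) = 10 + 174 Y a$)
$\left(q{\left(61 \right)} - 21644\right) + s{\left(-109,p{\left(6 \right)} \right)} = \left(61 - 21644\right) + \left(10 + 174 \left(3 - 6\right) \left(-109\right)\right) = -21583 + \left(10 + 174 \left(3 - 6\right) \left(-109\right)\right) = -21583 + \left(10 + 174 \left(-3\right) \left(-109\right)\right) = -21583 + \left(10 + 56898\right) = -21583 + 56908 = 35325$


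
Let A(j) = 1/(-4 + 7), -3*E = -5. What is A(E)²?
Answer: ⅑ ≈ 0.11111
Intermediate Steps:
E = 5/3 (E = -⅓*(-5) = 5/3 ≈ 1.6667)
A(j) = ⅓ (A(j) = 1/3 = ⅓)
A(E)² = (⅓)² = ⅑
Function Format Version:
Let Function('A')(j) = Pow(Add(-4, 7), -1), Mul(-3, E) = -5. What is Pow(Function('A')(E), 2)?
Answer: Rational(1, 9) ≈ 0.11111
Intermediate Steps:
E = Rational(5, 3) (E = Mul(Rational(-1, 3), -5) = Rational(5, 3) ≈ 1.6667)
Function('A')(j) = Rational(1, 3) (Function('A')(j) = Pow(3, -1) = Rational(1, 3))
Pow(Function('A')(E), 2) = Pow(Rational(1, 3), 2) = Rational(1, 9)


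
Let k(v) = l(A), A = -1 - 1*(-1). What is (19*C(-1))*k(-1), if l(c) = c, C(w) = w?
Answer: 0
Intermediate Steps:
A = 0 (A = -1 + 1 = 0)
k(v) = 0
(19*C(-1))*k(-1) = (19*(-1))*0 = -19*0 = 0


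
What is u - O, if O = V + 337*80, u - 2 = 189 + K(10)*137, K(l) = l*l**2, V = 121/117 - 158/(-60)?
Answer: 128965979/1170 ≈ 1.1023e+5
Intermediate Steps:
V = 4291/1170 (V = 121*(1/117) - 158*(-1/60) = 121/117 + 79/30 = 4291/1170 ≈ 3.6675)
K(l) = l**3
u = 137191 (u = 2 + (189 + 10**3*137) = 2 + (189 + 1000*137) = 2 + (189 + 137000) = 2 + 137189 = 137191)
O = 31547491/1170 (O = 4291/1170 + 337*80 = 4291/1170 + 26960 = 31547491/1170 ≈ 26964.)
u - O = 137191 - 1*31547491/1170 = 137191 - 31547491/1170 = 128965979/1170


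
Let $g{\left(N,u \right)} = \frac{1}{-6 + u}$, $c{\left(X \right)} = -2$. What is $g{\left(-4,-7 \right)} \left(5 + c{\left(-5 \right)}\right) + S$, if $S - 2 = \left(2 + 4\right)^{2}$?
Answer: $\frac{491}{13} \approx 37.769$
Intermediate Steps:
$S = 38$ ($S = 2 + \left(2 + 4\right)^{2} = 2 + 6^{2} = 2 + 36 = 38$)
$g{\left(-4,-7 \right)} \left(5 + c{\left(-5 \right)}\right) + S = \frac{5 - 2}{-6 - 7} + 38 = \frac{1}{-13} \cdot 3 + 38 = \left(- \frac{1}{13}\right) 3 + 38 = - \frac{3}{13} + 38 = \frac{491}{13}$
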